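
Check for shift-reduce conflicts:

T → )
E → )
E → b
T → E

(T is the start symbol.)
No shift-reduce conflicts

A shift-reduce conflict occurs when an LR(0) state has both:
  - a complete (reduce) item [A → α .] (dot at the end), and
  - a shift item [B → β . c γ] (dot before a terminal).

Augment with T' → T and build the canonical LR(0) collection (I0 = CLOSURE({[T' → . T]}), then GOTO on every symbol after a dot until no new states appear). It has 5 states:
  I0: { [E → . )], [E → . b], [T → . )], [T → . E], [T' → . T] }  — shift
  I1: { [E → ) .], [T → ) .] }  — 2 reduces
  I2: { [T → E .] }  — reduce
  I3: { [T' → T .] }  — accept
  I4: { [E → b .] }  — reduce

No state contains both a complete item and a shift item.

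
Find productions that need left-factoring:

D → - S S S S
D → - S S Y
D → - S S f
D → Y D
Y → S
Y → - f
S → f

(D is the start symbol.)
Yes, D has productions with common prefix '- S S'

Left-factoring is needed when two productions for the same non-terminal
share a common prefix on the right-hand side.

Productions for D:
  D → - S S S S
  D → - S S Y
  D → - S S f
  D → Y D
Productions for Y:
  Y → S
  Y → - f

Found common prefix '- S S' in productions for D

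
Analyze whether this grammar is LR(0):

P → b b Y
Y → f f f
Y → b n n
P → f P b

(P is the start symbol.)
A grammar is LR(0) if no state in the canonical LR(0) collection has:
  - both a shift item (dot before a terminal) and a complete item (shift-reduce conflict), or
  - two or more complete items (reduce-reduce conflict; the accept item [P' → P .] counts as a complete item here).

Augment with P' → P and build the canonical LR(0) collection (I0 = CLOSURE({[P' → . P]}), then GOTO on every symbol after a dot until no new states appear). It has 14 states:
  I0: { [P → . b b Y], [P → . f P b], [P' → . P] }  — shift
  I1: { [P' → P .] }  — accept
  I2: { [P → b . b Y] }  — shift
  I3: { [P → . b b Y], [P → . f P b], [P → f . P b] }  — shift
  I4: { [P → f P . b] }  — shift
  I5: { [P → f P b .] }  — reduce
  I6: { [P → b b . Y], [Y → . b n n], [Y → . f f f] }  — shift
  I7: { [P → b b Y .] }  — reduce
  I8: { [Y → b . n n] }  — shift
  I9: { [Y → f . f f] }  — shift
  I10: { [Y → f f . f] }  — shift
  I11: { [Y → f f f .] }  — reduce
  I12: { [Y → b n . n] }  — shift
  I13: { [Y → b n n .] }  — reduce

Every state is either a pure shift/goto state or contains exactly one complete item and nothing to shift — no conflicts. The grammar is LR(0).

Answer: Yes, the grammar is LR(0)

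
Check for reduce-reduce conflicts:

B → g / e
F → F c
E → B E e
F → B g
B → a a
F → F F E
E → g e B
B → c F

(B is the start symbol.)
No reduce-reduce conflicts

A reduce-reduce conflict occurs when an LR(0) state has two complete items [A → α .] and [B → β .] — both call for a reduction, and with no lookahead the parser cannot choose between them.

Augment with B' → B and build the canonical LR(0) collection (I0 = CLOSURE({[B' → . B]}), then GOTO on every symbol after a dot until no new states appear). It has 22 states:
  I0: { [B → . a a], [B → . c F], [B → . g / e], [B' → . B] }  — shift
  I1: { [B' → B .] }  — accept
  I2: { [B → a . a] }  — shift
  I3: { [B → . a a], [B → . c F], [B → . g / e], [B → c . F], [F → . B g], [F → . F F E], [F → . F c] }  — shift
  I4: { [B → g . / e] }  — shift
  I5: { [B → g / . e] }  — shift
  I6: { [B → g / e .] }  — reduce
  I7: { [F → B . g] }  — shift
  I8: { [B → . a a], [B → . c F], [B → . g / e], [B → c F .], [F → . B g], [F → . F F E], [F → . F c], [F → F . F E], [F → F . c] }  — shift, reduce
  I9: { [B → . a a], [B → . c F], [B → . g / e], [E → . B E e], [E → . g e B], [F → . B g], [F → . F F E], [F → . F c], [F → F . F E], [F → F . c], [F → F F . E] }  — shift
  I10: { [B → . a a], [B → . c F], [B → . g / e], [B → c . F], [F → . B g], [F → . F F E], [F → . F c], [F → F c .] }  — shift, reduce
  I11: { [B → . a a], [B → . c F], [B → . g / e], [E → . B E e], [E → . g e B], [E → B . E e], [F → B . g] }  — shift
  I12: { [F → F F E .] }  — reduce
  I13: { [B → g . / e], [E → g . e B] }  — shift
  I14: { [B → . a a], [B → . c F], [B → . g / e], [E → g e . B] }  — shift
  I15: { [E → g e B .] }  — reduce
  I16: { [B → . a a], [B → . c F], [B → . g / e], [E → . B E e], [E → . g e B], [E → B . E e] }  — shift
  I17: { [E → B E . e] }  — shift
  I18: { [B → g . / e], [E → g . e B], [F → B g .] }  — shift, reduce
  I19: { [E → B E e .] }  — reduce
  I20: { [F → B g .] }  — reduce
  I21: { [B → a a .] }  — reduce

No state contains more than one complete item.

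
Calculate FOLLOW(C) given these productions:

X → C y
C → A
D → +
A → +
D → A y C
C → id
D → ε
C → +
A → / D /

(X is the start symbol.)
{ '/', 'y' }

In X → C y: C is followed by y, add FIRST(y) \ {ε} = { 'y' }
In D → A y C: C is at the end, add FOLLOW(D)

The FOLLOW sets referred to above (computed the same way, to a fixed point):
  FOLLOW(D) = { '/' }

Taking the union: FOLLOW(C) = { '/', 'y' }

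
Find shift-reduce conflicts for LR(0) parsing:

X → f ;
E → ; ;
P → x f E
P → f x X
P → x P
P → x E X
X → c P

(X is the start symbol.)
No shift-reduce conflicts

A shift-reduce conflict occurs when an LR(0) state has both:
  - a complete (reduce) item [A → α .] (dot at the end), and
  - a shift item [B → β . c γ] (dot before a terminal).

Augment with X' → X and build the canonical LR(0) collection (I0 = CLOSURE({[X' → . X]}), then GOTO on every symbol after a dot until no new states appear). It has 17 states:
  I0: { [X → . c P], [X → . f ;], [X' → . X] }  — shift
  I1: { [X' → X .] }  — accept
  I2: { [P → . f x X], [P → . x E X], [P → . x P], [P → . x f E], [X → c . P] }  — shift
  I3: { [X → f . ;] }  — shift
  I4: { [X → f ; .] }  — reduce
  I5: { [X → c P .] }  — reduce
  I6: { [P → f . x X] }  — shift
  I7: { [E → . ; ;], [P → . f x X], [P → . x E X], [P → . x P], [P → . x f E], [P → x . E X], [P → x . P], [P → x . f E] }  — shift
  I8: { [E → ; . ;] }  — shift
  I9: { [P → x E . X], [X → . c P], [X → . f ;] }  — shift
  I10: { [P → x P .] }  — reduce
  I11: { [E → . ; ;], [P → f . x X], [P → x f . E] }  — shift
  I12: { [P → x f E .] }  — reduce
  I13: { [P → f x . X], [X → . c P], [X → . f ;] }  — shift
  I14: { [P → f x X .] }  — reduce
  I15: { [P → x E X .] }  — reduce
  I16: { [E → ; ; .] }  — reduce

No state contains both a complete item and a shift item.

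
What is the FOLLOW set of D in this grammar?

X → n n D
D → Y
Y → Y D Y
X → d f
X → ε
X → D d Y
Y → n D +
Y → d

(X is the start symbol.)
{ $, '+', 'd', 'n' }

To compute FOLLOW(D), find every occurrence of D on a right-hand side N → α D β: add FIRST(β) \ {ε}, and if β is empty or nullable also add FOLLOW(N). Iterate to a fixed point.

In X → n n D: D is at the end, add FOLLOW(X)
In Y → Y D Y: D is followed by Y, add FIRST(Y) \ {ε} = { 'd', 'n' }
In X → D d Y: D is followed by d Y, add FIRST(d Y) \ {ε} = { 'd' }
In Y → n D +: D is followed by '+', add FIRST('+') \ {ε} = { '+' }

The FOLLOW sets referred to above (computed the same way, to a fixed point):
  FOLLOW(X) = { $ }

Taking the union: FOLLOW(D) = { $, '+', 'd', 'n' }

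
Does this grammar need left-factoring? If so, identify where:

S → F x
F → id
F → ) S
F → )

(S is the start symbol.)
Left-factoring is needed when two productions for the same non-terminal
share a common prefix on the right-hand side.

Productions for F:
  F → id
  F → ) S
  F → )

Found common prefix ')' in productions for F

Answer: Yes, F has productions with common prefix ')'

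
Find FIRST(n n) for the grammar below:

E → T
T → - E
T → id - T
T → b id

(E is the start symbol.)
To compute FIRST(n n), process the symbols left to right:
Symbol n is a terminal. Add 'n' and stop.
FIRST(n n) = { 'n' }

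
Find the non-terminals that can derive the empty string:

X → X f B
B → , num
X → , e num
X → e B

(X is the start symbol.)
None

A non-terminal is nullable if it can derive ε (the empty string): either it has an ε-production, or it has a production whose right-hand side consists entirely of nullable non-terminals.

There are no ε-productions, so no non-terminal can derive ε.
No non-terminals are nullable.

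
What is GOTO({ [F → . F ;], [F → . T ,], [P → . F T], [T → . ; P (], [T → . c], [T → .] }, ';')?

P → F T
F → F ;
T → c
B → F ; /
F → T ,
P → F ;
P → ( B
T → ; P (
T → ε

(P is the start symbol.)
{ [F → . F ;], [F → . T ,], [P → . ( B], [P → . F ;], [P → . F T], [T → . ; P (], [T → . c], [T → .], [T → ; . P (] }

GOTO(I, ';') = CLOSURE({ [A → αX.β] : [A → α.Xβ] ∈ I, X = ';' })

Items with dot before ';', with the dot advanced:
  [T → . ; P (] → [T → ; . P (]
Closure of the advanced items:
  [T → ; . P (] has the dot before P: add [P → . F T], [P → . F ;], [P → . ( B]
  [P → . F T] has the dot before F: add [F → . F ;], [F → . T ,]
  [F → . T ,] has the dot before T: add [T → . c], [T → . ; P (], [T → .]

GOTO = { [F → . F ;], [F → . T ,], [P → . ( B], [P → . F ;], [P → . F T], [T → . ; P (], [T → . c], [T → .], [T → ; . P (] }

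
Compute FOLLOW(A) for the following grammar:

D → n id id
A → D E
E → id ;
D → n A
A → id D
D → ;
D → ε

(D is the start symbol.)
To compute FOLLOW(A), find every occurrence of A on a right-hand side N → α A β: add FIRST(β) \ {ε}, and if β is empty or nullable also add FOLLOW(N). Iterate to a fixed point.

In D → n A: A is at the end, add FOLLOW(D)

The FOLLOW sets referred to above (computed the same way, to a fixed point):
  FOLLOW(D) = { $, 'id' }

Taking the union: FOLLOW(A) = { $, 'id' }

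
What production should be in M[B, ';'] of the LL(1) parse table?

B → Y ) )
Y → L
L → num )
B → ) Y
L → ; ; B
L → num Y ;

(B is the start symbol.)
To find M[B, ';'], we find productions for B where ';' is in the predict set (PREDICT(N → α) = (FIRST(α) \ {ε}) ∪ (FOLLOW(N) if α ⇒* ε)).

Relevant sets:
  FIRST(Y) = { ';', 'num' }

B → Y ) ): PREDICT = { ';', 'num' }
  ';' is in predict set, so this production goes in M[B, ';']
B → ) Y: PREDICT = { ')' }

M[B, ';'] = B → Y ) )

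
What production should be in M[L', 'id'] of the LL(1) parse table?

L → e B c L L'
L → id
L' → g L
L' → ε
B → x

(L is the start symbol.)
Empty (error entry)

To find M[L', 'id'], we find productions for L' where 'id' is in the predict set (PREDICT(N → α) = (FIRST(α) \ {ε}) ∪ (FOLLOW(N) if α ⇒* ε)).

Relevant sets:
  FOLLOW(L') = { $, 'g' }

L' → g L: PREDICT = { 'g' }
L' → ε: PREDICT = { $, 'g' }

M[L', 'id'] is empty (no production applies)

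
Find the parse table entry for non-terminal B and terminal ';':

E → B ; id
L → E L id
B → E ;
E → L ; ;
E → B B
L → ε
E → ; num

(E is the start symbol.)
B → E ;

To find M[B, ';'], we find productions for B where ';' is in the predict set (PREDICT(N → α) = (FIRST(α) \ {ε}) ∪ (FOLLOW(N) if α ⇒* ε)).

Relevant sets:
  FIRST(E) = { ';' }

B → E ;: PREDICT = { ';' }
  ';' is in predict set, so this production goes in M[B, ';']

M[B, ';'] = B → E ;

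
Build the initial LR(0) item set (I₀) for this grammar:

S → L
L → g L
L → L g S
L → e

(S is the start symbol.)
First, augment the grammar with S' → S
I₀ = CLOSURE({ [S' → . S] }):
  [S' → . S] has the dot before S: add [S → . L]
  [S → . L] has the dot before L: add [L → . g L], [L → . L g S], [L → . e]
No further items can be added.

I₀ = { [L → . L g S], [L → . e], [L → . g L], [S → . L], [S' → . S] }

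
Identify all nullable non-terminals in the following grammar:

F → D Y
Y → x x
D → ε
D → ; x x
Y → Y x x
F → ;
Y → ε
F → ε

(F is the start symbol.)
{ 'D', 'F', 'Y' }

A non-terminal is nullable if it can derive ε (the empty string): either it has an ε-production, or it has a production whose right-hand side consists entirely of nullable non-terminals.

ε-productions: D → ε, Y → ε, F → ε
So D, Y, F are immediately nullable.
Every non-terminal is now nullable.
Nullable = { 'D', 'F', 'Y' }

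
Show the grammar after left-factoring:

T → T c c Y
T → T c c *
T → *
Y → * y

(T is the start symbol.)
Left-factoring transforms A → αβ₁ | αβ₂ into A → αA' and A' → β₁ | β₂
(α is the longest common prefix among the alternatives). Repeat until
no nonterminal has two alternatives with a common prefix.

Round 1: T has alternatives sharing prefix 'T c c'. Introduce T': T → T c c T'
  Add: T' → Y
  Add: T' → *

No remaining common prefixes — done.

Resulting grammar:
T → T c c T'
T' → Y
T' → *
T → *
Y → * y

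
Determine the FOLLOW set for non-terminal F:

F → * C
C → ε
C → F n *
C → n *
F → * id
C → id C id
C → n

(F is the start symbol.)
{ $, 'n' }

F is the start symbol, so $ ∈ FOLLOW(F).
In C → F n *: F is followed by n '*', add FIRST(n '*') \ {ε} = { 'n' }

Taking the union: FOLLOW(F) = { $, 'n' }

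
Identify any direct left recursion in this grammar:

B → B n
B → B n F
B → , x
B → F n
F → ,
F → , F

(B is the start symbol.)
Yes, B is left-recursive

Direct left recursion occurs when N → N α for some non-terminal N (the right-hand side begins with the left-hand side itself).

B → B n: LEFT RECURSIVE (starts with B)
B → B n F: LEFT RECURSIVE (starts with B)
B → , x: starts with ','
B → F n: starts with F
F → ,: starts with ','
F → , F: starts with ','

The grammar has direct left recursion on: B.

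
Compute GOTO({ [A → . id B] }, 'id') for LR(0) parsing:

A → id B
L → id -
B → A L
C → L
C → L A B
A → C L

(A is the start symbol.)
GOTO(I, 'id') = CLOSURE({ [A → αX.β] : [A → α.Xβ] ∈ I, X = 'id' })

Items with dot before 'id', with the dot advanced:
  [A → . id B] → [A → id . B]
Closure of the advanced items:
  [A → id . B] has the dot before B: add [B → . A L]
  [B → . A L] has the dot before A: add [A → . id B], [A → . C L]
  [A → . C L] has the dot before C: add [C → . L], [C → . L A B]
  [C → . L] has the dot before L: add [L → . id -]

GOTO = { [A → . C L], [A → . id B], [A → id . B], [B → . A L], [C → . L A B], [C → . L], [L → . id -] }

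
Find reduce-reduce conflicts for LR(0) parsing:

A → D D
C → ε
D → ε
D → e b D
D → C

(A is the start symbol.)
A reduce-reduce conflict occurs when an LR(0) state has two complete items [A → α .] and [B → β .] — both call for a reduction, and with no lookahead the parser cannot choose between them.

Augment with A' → A and build the canonical LR(0) collection (I0 = CLOSURE({[A' → . A]}), then GOTO on every symbol after a dot until no new states appear). It has 8 states:
  I0: { [A → . D D], [A' → . A], [C → .], [D → . C], [D → . e b D], [D → .] }  — shift, 2 reduces
  I1: { [A' → A .] }  — accept
  I2: { [D → C .] }  — reduce
  I3: { [A → D . D], [C → .], [D → . C], [D → . e b D], [D → .] }  — shift, 2 reduces
  I4: { [D → e . b D] }  — shift
  I5: { [C → .], [D → . C], [D → . e b D], [D → .], [D → e b . D] }  — shift, 2 reduces
  I6: { [D → e b D .] }  — reduce
  I7: { [A → D D .] }  — reduce

I0 contains complete items [C → .], [D → .] — reduce-reduce conflict.
I3 contains complete items [C → .], [D → .] — reduce-reduce conflict.
I5 contains complete items [C → .], [D → .] — reduce-reduce conflict.

Answer: Yes — I0: [C → .] vs [D → .]; I3: [C → .] vs [D → .]; I5: [C → .] vs [D → .]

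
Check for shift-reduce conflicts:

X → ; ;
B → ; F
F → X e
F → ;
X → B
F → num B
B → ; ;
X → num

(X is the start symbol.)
A shift-reduce conflict occurs when an LR(0) state has both:
  - a complete (reduce) item [A → α .] (dot at the end), and
  - a shift item [B → β . c γ] (dot before a terminal).

Augment with X' → X and build the canonical LR(0) collection (I0 = CLOSURE({[X' → . X]}), then GOTO on every symbol after a dot until no new states appear). It has 13 states:
  I0: { [B → . ; ;], [B → . ; F], [X → . ; ;], [X → . B], [X → . num], [X' → . X] }  — shift
  I1: { [B → . ; ;], [B → . ; F], [B → ; . ;], [B → ; . F], [F → . ;], [F → . X e], [F → . num B], [X → . ; ;], [X → . B], [X → . num], [X → ; . ;] }  — shift
  I2: { [X → B .] }  — reduce
  I3: { [X' → X .] }  — accept
  I4: { [X → num .] }  — reduce
  I5: { [B → . ; ;], [B → . ; F], [B → ; . ;], [B → ; . F], [B → ; ; .], [F → . ;], [F → . X e], [F → . num B], [F → ; .], [X → . ; ;], [X → . B], [X → . num], [X → ; . ;], [X → ; ; .] }  — shift, 3 reduces
  I6: { [B → ; F .] }  — reduce
  I7: { [F → X . e] }  — shift
  I8: { [B → . ; ;], [B → . ; F], [F → num . B], [X → num .] }  — shift, reduce
  I9: { [B → . ; ;], [B → . ; F], [B → ; . ;], [B → ; . F], [F → . ;], [F → . X e], [F → . num B], [X → . ; ;], [X → . B], [X → . num] }  — shift
  I10: { [F → num B .] }  — reduce
  I11: { [B → . ; ;], [B → . ; F], [B → ; . ;], [B → ; . F], [B → ; ; .], [F → . ;], [F → . X e], [F → . num B], [F → ; .], [X → . ; ;], [X → . B], [X → . num], [X → ; . ;] }  — shift, 2 reduces
  I12: { [F → X e .] }  — reduce

I5 contains reduce items [B → ; ; .], [F → ; .], [X → ; ; .] and shift items [B → . ; ;], [B → ; . ;], [B → . ; F], [F → . ;], [F → . num B], [X → . ; ;], [X → ; . ;], [X → . num] — shift-reduce conflict.
I8 contains reduce item [X → num .] and shift items [B → . ; ;], [B → . ; F] — shift-reduce conflict.
I11 contains reduce items [B → ; ; .], [F → ; .] and shift items [B → . ; ;], [B → ; . ;], [B → . ; F], [F → . ;], [F → . num B], [X → . ; ;], [X → ; . ;], [X → . num] — shift-reduce conflict.

Answer: Yes — I5: [B → ; ; .] vs [B → . ; ;]; I8: [X → num .] vs [B → . ; ;]; I11: [B → ; ; .] vs [B → . ; ;]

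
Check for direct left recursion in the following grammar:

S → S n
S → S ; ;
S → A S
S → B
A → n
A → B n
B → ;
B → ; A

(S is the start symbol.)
Yes, S is left-recursive

S → S n: LEFT RECURSIVE (starts with S)
S → S ; ;: LEFT RECURSIVE (starts with S)
S → A S: starts with A
S → B: starts with B
A → n: starts with n
A → B n: starts with B
B → ;: starts with ';'
B → ; A: starts with ';'

The grammar has direct left recursion on: S.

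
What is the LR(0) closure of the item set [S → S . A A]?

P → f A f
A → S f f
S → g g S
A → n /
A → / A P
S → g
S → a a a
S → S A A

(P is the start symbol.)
{ [A → . / A P], [A → . S f f], [A → . n /], [S → . S A A], [S → . a a a], [S → . g g S], [S → . g], [S → S . A A] }

To compute CLOSURE, for each item [A → α.Bβ] where B is a non-terminal, add [B → .γ] for all productions B → γ; repeat for the newly added items until nothing changes.

Start with: [S → S . A A]
  [S → S . A A] has the dot before A: add [A → . S f f], [A → . n /], [A → . / A P]
  [A → . S f f] has the dot before S: add [S → . g g S], [S → . g], [S → . a a a], [S → . S A A]
No further items can be added.

CLOSURE = { [A → . / A P], [A → . S f f], [A → . n /], [S → . S A A], [S → . a a a], [S → . g g S], [S → . g], [S → S . A A] }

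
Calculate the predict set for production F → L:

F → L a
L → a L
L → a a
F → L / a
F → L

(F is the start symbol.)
{ 'a' }

PREDICT(F → L) = (FIRST(RHS) \ {ε}) ∪ (FOLLOW(F) if ε ∈ FIRST(RHS), i.e. RHS ⇒* ε)
FIRST(L) = { 'a' }
FIRST(L) = { 'a' }
ε ∉ FIRST(L), so FOLLOW(F) is not added.
PREDICT(F → L) = { 'a' }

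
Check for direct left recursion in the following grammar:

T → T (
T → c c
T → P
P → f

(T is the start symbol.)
Direct left recursion occurs when N → N α for some non-terminal N (the right-hand side begins with the left-hand side itself).

T → T (: LEFT RECURSIVE (starts with T)
T → c c: starts with c
T → P: starts with P
P → f: starts with f

The grammar has direct left recursion on: T.

Answer: Yes, T is left-recursive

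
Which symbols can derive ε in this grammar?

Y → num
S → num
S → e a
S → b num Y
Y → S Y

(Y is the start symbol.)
There are no ε-productions, so no non-terminal can derive ε.
No non-terminals are nullable.

Answer: None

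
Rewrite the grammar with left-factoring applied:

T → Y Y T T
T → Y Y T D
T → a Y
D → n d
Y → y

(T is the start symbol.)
Left-factoring transforms A → αβ₁ | αβ₂ into A → αA' and A' → β₁ | β₂
(α is the longest common prefix among the alternatives). Repeat until
no nonterminal has two alternatives with a common prefix.

Round 1: T has alternatives sharing prefix 'Y Y T'. Introduce T': T → Y Y T T'
  Add: T' → T
  Add: T' → D

No remaining common prefixes — done.

Resulting grammar:
T → Y Y T T'
T' → T
T' → D
T → a Y
D → n d
Y → y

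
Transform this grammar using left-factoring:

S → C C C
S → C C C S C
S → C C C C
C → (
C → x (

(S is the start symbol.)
S → C C C S'
S' → ε
S' → S C
S' → C
C → (
C → x (

Left-factoring transforms A → αβ₁ | αβ₂ into A → αA' and A' → β₁ | β₂
(α is the longest common prefix among the alternatives). Repeat until
no nonterminal has two alternatives with a common prefix.

Round 1: S has alternatives sharing prefix 'C C C'. Introduce S': S → C C C S'
  Add: S' → ε
  Add: S' → S C
  Add: S' → C

No remaining common prefixes — done.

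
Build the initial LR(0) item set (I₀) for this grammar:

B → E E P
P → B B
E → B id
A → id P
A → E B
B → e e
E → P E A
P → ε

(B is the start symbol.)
First, augment the grammar with B' → B
I₀ = CLOSURE({ [B' → . B] }):
  [B' → . B] has the dot before B: add [B → . E E P], [B → . e e]
  [B → . E E P] has the dot before E: add [E → . B id], [E → . P E A]
  [E → . P E A] has the dot before P: add [P → . B B], [P → .]
No further items can be added.

I₀ = { [B → . E E P], [B → . e e], [B' → . B], [E → . B id], [E → . P E A], [P → . B B], [P → .] }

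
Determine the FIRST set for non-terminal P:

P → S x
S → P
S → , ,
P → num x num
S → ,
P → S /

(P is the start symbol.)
{ ',', 'num' }

FIRST sets of the other non-terminals involved (by the same procedure, iterated to a fixed point):
  FIRST(S) = { ',', 'num' }

From P → S x:
  - S is a non-terminal: add FIRST(S) \ {ε} = { ',', 'num' }
    S is not nullable, so stop
From P → num x num:
  - num is a terminal: add 'num' and stop
From P → S /:
  - S is a non-terminal: add FIRST(S) \ {ε} = { ',', 'num' }
    S is not nullable, so stop

Collecting: FIRST(P) = { ',', 'num' }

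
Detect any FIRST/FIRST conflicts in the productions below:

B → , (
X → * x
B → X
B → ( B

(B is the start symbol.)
No FIRST/FIRST conflicts.

FIRST sets of the non-terminals at (or reachable through a nullable prefix from) the front of some alternative:
  FIRST(X) = { '*' }

Productions for B:
  B → , (: FIRST = { ',' }
  B → X: FIRST = { '*' }
  B → ( B: FIRST = { '(' }
X has only one production, so no FIRST/FIRST conflict is possible there.

All alternatives of each non-terminal have pairwise disjoint FIRST sets.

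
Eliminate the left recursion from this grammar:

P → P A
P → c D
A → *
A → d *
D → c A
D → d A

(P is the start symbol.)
P → c D P'
P' → A P'
P' → ε
A → *
A → d *
D → c A
D → d A

P is directly left-recursive. The standard transformation for
  A → A α₁ | ... | A α_m | β₁ | ... | β_n
is
  A  → β₁ A' | ... | β_n A'
  A' → α₁ A' | ... | α_m A' | ε

P → c D becomes P → c D P'
P → P A becomes P' → A P'
Add P' → ε

Productions for other non-terminals are unchanged:
  A → *
  A → d *
  D → c A
  D → d A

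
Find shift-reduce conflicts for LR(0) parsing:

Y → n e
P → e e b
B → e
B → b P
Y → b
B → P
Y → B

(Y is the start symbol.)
Augment with Y' → Y and build the canonical LR(0) collection (I0 = CLOSURE({[Y' → . Y]}), then GOTO on every symbol after a dot until no new states appear). It has 12 states:
  I0: { [B → . P], [B → . b P], [B → . e], [P → . e e b], [Y → . B], [Y → . b], [Y → . n e], [Y' → . Y] }  — shift
  I1: { [Y → B .] }  — reduce
  I2: { [B → P .] }  — reduce
  I3: { [Y' → Y .] }  — accept
  I4: { [B → b . P], [P → . e e b], [Y → b .] }  — shift, reduce
  I5: { [B → e .], [P → e . e b] }  — shift, reduce
  I6: { [Y → n . e] }  — shift
  I7: { [Y → n e .] }  — reduce
  I8: { [P → e e . b] }  — shift
  I9: { [P → e e b .] }  — reduce
  I10: { [B → b P .] }  — reduce
  I11: { [P → e . e b] }  — shift

I4 contains reduce item [Y → b .] and shift item [P → . e e b] — shift-reduce conflict.
I5 contains reduce item [B → e .] and shift item [P → e . e b] — shift-reduce conflict.

Answer: Yes — I4: [Y → b .] vs [P → . e e b]; I5: [B → e .] vs [P → e . e b]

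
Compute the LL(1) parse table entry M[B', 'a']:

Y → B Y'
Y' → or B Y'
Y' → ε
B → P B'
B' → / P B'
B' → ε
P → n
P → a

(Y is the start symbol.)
To find M[B', 'a'], we find productions for B' where 'a' is in the predict set (PREDICT(N → α) = (FIRST(α) \ {ε}) ∪ (FOLLOW(N) if α ⇒* ε)).

Relevant sets:
  FOLLOW(B') = { $, 'or' }

B' → / P B': PREDICT = { '/' }
B' → ε: PREDICT = { $, 'or' }

M[B', 'a'] is empty (no production applies)

Answer: Empty (error entry)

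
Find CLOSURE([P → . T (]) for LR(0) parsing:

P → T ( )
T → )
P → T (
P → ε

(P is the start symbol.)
To compute CLOSURE, for each item [A → α.Bβ] where B is a non-terminal, add [B → .γ] for all productions B → γ; repeat for the newly added items until nothing changes.

Start with: [P → . T (]
  [P → . T (] has the dot before T: add [T → . )]
No further items can be added.

CLOSURE = { [P → . T (], [T → . )] }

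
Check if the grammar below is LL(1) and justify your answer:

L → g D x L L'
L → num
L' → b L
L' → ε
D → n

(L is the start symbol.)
No. Predict set conflict for L': { 'b' }

A grammar is LL(1) if for each non-terminal N with multiple productions, the predict sets of those productions are pairwise disjoint, where PREDICT(N → α) = (FIRST(α) \ {ε}) ∪ (FOLLOW(N) if α ⇒* ε).

Relevant sets:
  FOLLOW(L') = { $, 'b' }

For L:
  PREDICT(L → g D x L L') = { 'g' }
  PREDICT(L → num) = { 'num' }
For L':
  PREDICT(L' → b L) = { 'b' }
  PREDICT(L' → ε) = { $, 'b' }
D has a single production, so nothing to check there.

Conflict found: Predict set conflict for L': { 'b' }
The grammar is NOT LL(1).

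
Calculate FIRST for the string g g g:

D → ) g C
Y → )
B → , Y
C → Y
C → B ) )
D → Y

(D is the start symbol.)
To compute FIRST(g g g), process the symbols left to right:
Symbol g is a terminal. Add 'g' and stop.
FIRST(g g g) = { 'g' }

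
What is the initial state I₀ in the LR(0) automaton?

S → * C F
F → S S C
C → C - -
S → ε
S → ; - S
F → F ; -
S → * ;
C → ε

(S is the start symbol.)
{ [S → . * ;], [S → . * C F], [S → . ; - S], [S → .], [S' → . S] }

First, augment the grammar with S' → S
I₀ = CLOSURE({ [S' → . S] }):
  [S' → . S] has the dot before S: add [S → . * C F], [S → .], [S → . ; - S], [S → . * ;]
No further items can be added.

I₀ = { [S → . * ;], [S → . * C F], [S → . ; - S], [S → .], [S' → . S] }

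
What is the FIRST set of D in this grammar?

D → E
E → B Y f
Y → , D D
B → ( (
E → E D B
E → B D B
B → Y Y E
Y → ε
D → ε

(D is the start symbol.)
{ '(', ',', ε }

To compute FIRST(D), examine every production with D on the left-hand side, reading each right-hand side left to right until a non-nullable symbol is reached.

FIRST sets of the other non-terminals involved (by the same procedure, iterated to a fixed point):
  FIRST(E) = { '(', ',' }

From D → E:
  - E is a non-terminal: add FIRST(E) \ {ε} = { '(', ',' }
    E is not nullable, so stop
From D → ε:
  - ε-production, so ε ∈ FIRST(D)

Collecting: FIRST(D) = { '(', ',', ε }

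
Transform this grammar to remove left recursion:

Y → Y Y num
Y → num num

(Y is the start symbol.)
Y is directly left-recursive. The standard transformation for
  A → A α₁ | ... | A α_m | β₁ | ... | β_n
is
  A  → β₁ A' | ... | β_n A'
  A' → α₁ A' | ... | α_m A' | ε

Y → num num becomes Y → num num Y'
Y → Y Y num becomes Y' → Y num Y'
Add Y' → ε

Resulting grammar:
Y → num num Y'
Y' → Y num Y'
Y' → ε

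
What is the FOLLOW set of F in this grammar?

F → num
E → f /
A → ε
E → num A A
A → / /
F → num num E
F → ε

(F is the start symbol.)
To compute FOLLOW(F), find every occurrence of F on a right-hand side N → α F β: add FIRST(β) \ {ε}, and if β is empty or nullable also add FOLLOW(N). Iterate to a fixed point.

F is the start symbol, so $ ∈ FOLLOW(F).
F does not occur on any right-hand side.

Taking the union: FOLLOW(F) = { $ }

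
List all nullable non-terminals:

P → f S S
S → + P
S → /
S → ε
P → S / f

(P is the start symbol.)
{ 'S' }

ε-productions: S → ε
So S is immediately nullable.
No further non-terminal can be added: every production for the remaining non-terminals contains a terminal or a non-nullable non-terminal.
Nullable = { 'S' }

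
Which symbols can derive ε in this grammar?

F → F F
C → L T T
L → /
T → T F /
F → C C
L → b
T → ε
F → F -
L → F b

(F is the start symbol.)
A non-terminal is nullable if it can derive ε (the empty string): either it has an ε-production, or it has a production whose right-hand side consists entirely of nullable non-terminals.

ε-productions: T → ε
So T is immediately nullable.
No further non-terminal can be added: every production for the remaining non-terminals contains a terminal or a non-nullable non-terminal.
Nullable = { 'T' }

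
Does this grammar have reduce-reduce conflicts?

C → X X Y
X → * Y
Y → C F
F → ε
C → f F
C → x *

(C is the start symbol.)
No reduce-reduce conflicts

A reduce-reduce conflict occurs when an LR(0) state has two complete items [A → α .] and [B → β .] — both call for a reduction, and with no lookahead the parser cannot choose between them.

Augment with C' → C and build the canonical LR(0) collection (I0 = CLOSURE({[C' → . C]}), then GOTO on every symbol after a dot until no new states appear). It has 13 states:
  I0: { [C → . X X Y], [C → . f F], [C → . x *], [C' → . C], [X → . * Y] }  — shift
  I1: { [C → . X X Y], [C → . f F], [C → . x *], [X → * . Y], [X → . * Y], [Y → . C F] }  — shift
  I2: { [C' → C .] }  — accept
  I3: { [C → X . X Y], [X → . * Y] }  — shift
  I4: { [C → f . F], [F → .] }  — reduce
  I5: { [C → x . *] }  — shift
  I6: { [C → x * .] }  — reduce
  I7: { [C → f F .] }  — reduce
  I8: { [C → . X X Y], [C → . f F], [C → . x *], [C → X X . Y], [X → . * Y], [Y → . C F] }  — shift
  I9: { [F → .], [Y → C . F] }  — reduce
  I10: { [C → X X Y .] }  — reduce
  I11: { [Y → C F .] }  — reduce
  I12: { [X → * Y .] }  — reduce

No state contains more than one complete item.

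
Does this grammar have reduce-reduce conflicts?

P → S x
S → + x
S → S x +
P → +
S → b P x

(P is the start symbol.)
Augment with P' → P and build the canonical LR(0) collection (I0 = CLOSURE({[P' → . P]}), then GOTO on every symbol after a dot until no new states appear). It has 10 states:
  I0: { [P → . +], [P → . S x], [P' → . P], [S → . + x], [S → . S x +], [S → . b P x] }  — shift
  I1: { [P → + .], [S → + . x] }  — shift, reduce
  I2: { [P' → P .] }  — accept
  I3: { [P → S . x], [S → S . x +] }  — shift
  I4: { [P → . +], [P → . S x], [S → . + x], [S → . S x +], [S → . b P x], [S → b . P x] }  — shift
  I5: { [S → b P . x] }  — shift
  I6: { [S → b P x .] }  — reduce
  I7: { [P → S x .], [S → S x . +] }  — shift, reduce
  I8: { [S → S x + .] }  — reduce
  I9: { [S → + x .] }  — reduce

No state contains more than one complete item.

Answer: No reduce-reduce conflicts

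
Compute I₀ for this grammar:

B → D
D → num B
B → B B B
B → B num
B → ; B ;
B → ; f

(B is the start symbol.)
{ [B → . ; B ;], [B → . ; f], [B → . B B B], [B → . B num], [B → . D], [B' → . B], [D → . num B] }

First, augment the grammar with B' → B
I₀ = CLOSURE({ [B' → . B] }):
  [B' → . B] has the dot before B: add [B → . D], [B → . B B B], [B → . B num], [B → . ; B ;], [B → . ; f]
  [B → . D] has the dot before D: add [D → . num B]
No further items can be added.

I₀ = { [B → . ; B ;], [B → . ; f], [B → . B B B], [B → . B num], [B → . D], [B' → . B], [D → . num B] }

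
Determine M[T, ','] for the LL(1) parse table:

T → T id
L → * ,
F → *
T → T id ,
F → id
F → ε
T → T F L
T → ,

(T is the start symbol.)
To find M[T, ','], we find productions for T where ',' is in the predict set (PREDICT(N → α) = (FIRST(α) \ {ε}) ∪ (FOLLOW(N) if α ⇒* ε)).

Relevant sets:
  FIRST(T) = { ',' }

T → T id: PREDICT = { ',' }
  ',' is in predict set, so this production goes in M[T, ',']
T → T id ,: PREDICT = { ',' }
  ',' is in predict set, so this production goes in M[T, ',']
T → T F L: PREDICT = { ',' }
  ',' is in predict set, so this production goes in M[T, ',']
T → ,: PREDICT = { ',' }
  ',' is in predict set, so this production goes in M[T, ',']

M[T, ','] = T → T id, T → T id ,, T → T F L, T → ,  (a multiply-defined cell — the grammar is not LL(1))

Answer: T → T id, T → T id ,, T → T F L, T → ,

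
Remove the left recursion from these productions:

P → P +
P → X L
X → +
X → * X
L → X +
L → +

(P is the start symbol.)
P is directly left-recursive. The standard transformation for
  A → A α₁ | ... | A α_m | β₁ | ... | β_n
is
  A  → β₁ A' | ... | β_n A'
  A' → α₁ A' | ... | α_m A' | ε

P → X L becomes P → X L P'
P → P + becomes P' → + P'
Add P' → ε

Productions for other non-terminals are unchanged:
  X → +
  X → * X
  L → X +
  L → +

Resulting grammar:
P → X L P'
P' → + P'
P' → ε
X → +
X → * X
L → X +
L → +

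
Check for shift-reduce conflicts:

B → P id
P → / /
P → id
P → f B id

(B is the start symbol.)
A shift-reduce conflict occurs when an LR(0) state has both:
  - a complete (reduce) item [A → α .] (dot at the end), and
  - a shift item [B → β . c γ] (dot before a terminal).

Augment with B' → B and build the canonical LR(0) collection (I0 = CLOSURE({[B' → . B]}), then GOTO on every symbol after a dot until no new states appear). It has 10 states:
  I0: { [B → . P id], [B' → . B], [P → . / /], [P → . f B id], [P → . id] }  — shift
  I1: { [P → / . /] }  — shift
  I2: { [B' → B .] }  — accept
  I3: { [B → P . id] }  — shift
  I4: { [B → . P id], [P → . / /], [P → . f B id], [P → . id], [P → f . B id] }  — shift
  I5: { [P → id .] }  — reduce
  I6: { [P → f B . id] }  — shift
  I7: { [P → f B id .] }  — reduce
  I8: { [B → P id .] }  — reduce
  I9: { [P → / / .] }  — reduce

No state contains both a complete item and a shift item.

Answer: No shift-reduce conflicts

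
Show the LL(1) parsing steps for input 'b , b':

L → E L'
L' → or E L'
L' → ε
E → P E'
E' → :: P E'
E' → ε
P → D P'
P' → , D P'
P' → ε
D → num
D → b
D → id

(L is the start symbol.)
Stack is shown with the top on the left.

Stack           Input    Action
-------------------------------
L $             b , b $  output L → E L'
E L' $          b , b $  output E → P E'
P E' L' $       b , b $  output P → D P'
D P' E' L' $    b , b $  output D → b
b P' E' L' $    b , b $  match 'b'
P' E' L' $      , b $    output P' → , D P'
, D P' E' L' $  , b $    match ','
D P' E' L' $    b $      output D → b
b P' E' L' $    b $      match 'b'
P' E' L' $      $        output P' → ε
E' L' $         $        output E' → ε
L' $            $        output L' → ε
$               $        accept

The string is accepted.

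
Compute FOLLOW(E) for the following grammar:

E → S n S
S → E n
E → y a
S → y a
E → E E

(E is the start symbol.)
To compute FOLLOW(E), find every occurrence of E on a right-hand side N → α E β: add FIRST(β) \ {ε}, and if β is empty or nullable also add FOLLOW(N). Iterate to a fixed point.

E is the start symbol, so $ ∈ FOLLOW(E).
In S → E n: E is followed by n, add FIRST(n) \ {ε} = { 'n' }
In E → E E: E is followed by E, add FIRST(E) \ {ε} = { 'y' }
In E → E E: E is at the end; this adds FOLLOW(E) to itself — nothing new

Taking the union: FOLLOW(E) = { $, 'n', 'y' }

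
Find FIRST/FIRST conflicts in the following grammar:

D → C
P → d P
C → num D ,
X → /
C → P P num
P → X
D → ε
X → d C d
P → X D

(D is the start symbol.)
A FIRST/FIRST conflict occurs when two productions N → α and N → β for the same non-terminal have FIRST(α) ∩ FIRST(β) ≠ ∅ (with ε ∈ FIRST of a nullable right-hand side, so two nullable alternatives also conflict).

FIRST sets of the non-terminals at (or reachable through a nullable prefix from) the front of some alternative:
  FIRST(C) = { '/', 'd', 'num' }
  FIRST(X) = { '/', 'd' }
  FIRST(P) = { '/', 'd' }

Productions for D:
  D → C: FIRST = { '/', 'd', 'num' }
  D → ε: FIRST = { ε }
Productions for P:
  P → d P: FIRST = { 'd' }
  P → X: FIRST = { '/', 'd' }
  P → X D: FIRST = { '/', 'd' }
Productions for C:
  C → num D ,: FIRST = { 'num' }
  C → P P num: FIRST = { '/', 'd' }
Productions for X:
  X → /: FIRST = { '/' }
  X → d C d: FIRST = { 'd' }

Conflict for P: P → d P and P → X
  Overlap: { 'd' }
Conflict for P: P → d P and P → X D
  Overlap: { 'd' }
Conflict for P: P → X and P → X D
  Overlap: { '/', 'd' }

Answer: Yes. P → d P / P → X on { 'd' }; P → d P / P → X D on { 'd' }; P → X / P → X D on { '/', 'd' }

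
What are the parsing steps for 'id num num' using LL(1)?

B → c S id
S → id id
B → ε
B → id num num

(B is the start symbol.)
LL(1) parsing maintains a stack (initially the start symbol over $) and the input. At each step: if the stack top is a terminal, match it against the current input token; if it is a non-terminal N, replace it with the RHS of M[N, lookahead] (the unique production whose predict set contains the lookahead).

Stack is shown with the top on the left.

Stack         Input         Action
----------------------------------
B $           id num num $  output B → id num num
id num num $  id num num $  match 'id'
num num $     num num $     match 'num'
num $         num $         match 'num'
$             $             accept

The string is accepted.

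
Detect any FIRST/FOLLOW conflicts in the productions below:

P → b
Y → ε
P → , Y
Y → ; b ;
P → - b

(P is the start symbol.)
A FIRST/FOLLOW conflict occurs when a non-terminal N has a nullable alternative N → β (β ⇒* ε) and another alternative N → α with FIRST(α) ∩ FOLLOW(N) ≠ ∅: on such a lookahead the parser cannot decide between expanding α and letting N vanish via β.

Nullable non-terminals: Y.

Y: nullable alternative(s) Y → ε; FOLLOW(Y) = { $ }
  Y → ε: FIRST \ {ε} = { } — this is the only nullable alternative, skip
  Y → ; b ;: FIRST \ {ε} = { ';' } — disjoint from FOLLOW(Y)

P has no nullable alternative, so no FIRST/FOLLOW check is needed there.

No FIRST/FOLLOW conflicts found.

Answer: No FIRST/FOLLOW conflicts.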